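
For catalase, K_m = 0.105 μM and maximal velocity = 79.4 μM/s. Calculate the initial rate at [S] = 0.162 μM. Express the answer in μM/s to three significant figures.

v = Vmax·[S]/(Km + [S]) = 79.4 × 0.162 / (0.105 + 0.162)
  = 12.86 / 0.2670 = 48.2 μM/s.

48.2 μM/s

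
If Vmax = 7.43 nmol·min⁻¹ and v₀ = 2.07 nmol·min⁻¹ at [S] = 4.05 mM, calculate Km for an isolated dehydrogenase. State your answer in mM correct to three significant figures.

From v = Vmax[S]/(Km+[S]), Km = [S](Vmax − v)/v.
Km = 4.05 × (7.43 − 2.07) / 2.07 = 21.71/2.07 = 10.5 mM.

10.5 mM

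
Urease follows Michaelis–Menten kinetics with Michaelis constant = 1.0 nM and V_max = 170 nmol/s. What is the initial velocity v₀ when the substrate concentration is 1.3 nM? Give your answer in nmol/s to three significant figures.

v = Vmax·[S]/(Km + [S]) = 170 × 1.3 / (1.0 + 1.3)
  = 221.0 / 2.300 = 96.1 nmol/s.

96.1 nmol/s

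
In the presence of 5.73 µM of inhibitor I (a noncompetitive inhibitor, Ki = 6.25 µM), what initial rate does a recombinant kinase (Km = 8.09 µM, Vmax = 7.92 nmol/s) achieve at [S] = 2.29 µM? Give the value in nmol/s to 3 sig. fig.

0.912 nmol/s

With α = 1 + [I]/Ki = 1 + 5.73/6.25 = 1.917, the noncompetitive rate law is v = (Vmax/α)·[S] / (Km + [S]).
v = (7.92/1.917)×2.29 / (8.09 + 2.29) = 9.462/10.38 = 0.912 nmol/s.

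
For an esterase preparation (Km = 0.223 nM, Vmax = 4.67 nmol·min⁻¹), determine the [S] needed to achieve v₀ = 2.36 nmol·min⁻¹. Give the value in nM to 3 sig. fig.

0.228 nM

Rearranging v = Vmax[S]/(Km+[S]) gives [S] = Km·v/(Vmax − v).
[S] = 0.223 × 2.36 / (4.67 − 2.36) = 0.5263/2.310 = 0.228 nM.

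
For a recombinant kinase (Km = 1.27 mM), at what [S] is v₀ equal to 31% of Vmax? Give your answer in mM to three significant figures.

v/Vmax = [S]/(Km+[S]) = 0.31, so [S] = Km·0.31/(1 − 0.31) = 1.27 × 0.4493.
[S] = 0.571 mM.

0.571 mM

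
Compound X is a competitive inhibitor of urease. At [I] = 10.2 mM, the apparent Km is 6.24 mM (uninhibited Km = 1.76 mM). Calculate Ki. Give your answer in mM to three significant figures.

Competitive: Km,app = α·Km with α = 1 + [I]/Ki.
α = Km,app/Km = 6.24/1.76 = 3.545.
Ki = [I]/(α − 1) = 10.2/2.545 = 4.01 mM.

4.01 mM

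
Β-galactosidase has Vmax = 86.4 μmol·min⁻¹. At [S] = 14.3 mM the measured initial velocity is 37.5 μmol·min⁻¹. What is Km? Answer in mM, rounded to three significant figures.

v/Vmax = 37.5/86.4 = 0.4340 = [S]/(Km+[S]).
So Km + [S] = [S]/0.4340 = 32.95 mM, giving Km = 32.95 − 14.3 = 18.6 mM.

18.6 mM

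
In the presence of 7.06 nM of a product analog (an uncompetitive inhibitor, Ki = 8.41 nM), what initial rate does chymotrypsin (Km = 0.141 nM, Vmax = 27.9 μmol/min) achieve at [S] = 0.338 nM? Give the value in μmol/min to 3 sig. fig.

12.4 μmol/min

With α = 1 + [I]/Ki = 1 + 7.06/8.41 = 1.839, the uncompetitive rate law is v = (Vmax/α)·[S] / (Km/α + [S]).
v = (27.9/1.839)×0.338 / (0.141/1.839 + 0.338) = 5.127/0.4147 = 12.4 μmol/min.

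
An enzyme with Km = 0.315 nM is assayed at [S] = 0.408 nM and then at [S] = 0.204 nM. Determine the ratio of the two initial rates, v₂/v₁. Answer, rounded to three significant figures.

Since Vmax cancels, v₂/v₁ = [S]₂(Km+[S]₁) / [S]₁(Km+[S]₂).
= 0.204×(0.315+0.408) / (0.408×(0.315+0.204)) = 0.1475/0.2118 = 0.697.

0.697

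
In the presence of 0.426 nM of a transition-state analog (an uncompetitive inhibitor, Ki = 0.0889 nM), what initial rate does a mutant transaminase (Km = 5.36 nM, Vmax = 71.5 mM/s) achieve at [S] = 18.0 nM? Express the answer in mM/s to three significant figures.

11.7 mM/s

With α = 1 + [I]/Ki = 1 + 0.426/0.0889 = 5.792, the uncompetitive rate law is v = (Vmax/α)·[S] / (Km/α + [S]).
v = (71.5/5.792)×18.0 / (5.36/5.792 + 18.0) = 222.2/18.93 = 11.7 mM/s.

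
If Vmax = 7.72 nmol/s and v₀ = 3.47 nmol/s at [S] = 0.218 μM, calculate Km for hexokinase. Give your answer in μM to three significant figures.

From v = Vmax[S]/(Km+[S]), Km = [S](Vmax − v)/v.
Km = 0.218 × (7.72 − 3.47) / 3.47 = 0.9265/3.47 = 0.267 μM.

0.267 μM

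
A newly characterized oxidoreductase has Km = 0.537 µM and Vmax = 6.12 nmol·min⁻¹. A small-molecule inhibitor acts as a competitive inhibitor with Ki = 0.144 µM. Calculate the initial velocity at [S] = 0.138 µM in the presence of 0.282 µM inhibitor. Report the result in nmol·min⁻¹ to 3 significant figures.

0.489 nmol·min⁻¹

α = 1 + [I]/Ki = 1 + 0.282/0.144 = 2.958.
For a competitive inhibitor, Vmax is unchanged and the apparent Km becomes α·Km: Km,app = 1.59 µM, Vmax,app = 6.12 nmol·min⁻¹.
v = Vmax,app·[S]/(Km,app + [S]) = 6.12 × 0.138/(1.59 + 0.138) = 0.489 nmol·min⁻¹.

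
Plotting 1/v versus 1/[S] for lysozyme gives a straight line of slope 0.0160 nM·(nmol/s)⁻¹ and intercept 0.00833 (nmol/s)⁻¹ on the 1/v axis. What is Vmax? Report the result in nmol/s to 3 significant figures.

The y-intercept of a Lineweaver–Burk plot equals 1/Vmax, so Vmax = 1/0.00833 = 120 nmol/s.

120 nmol/s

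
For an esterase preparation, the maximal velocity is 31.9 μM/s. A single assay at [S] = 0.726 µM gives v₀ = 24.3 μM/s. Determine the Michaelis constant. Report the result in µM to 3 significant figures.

0.227 µM

From v = Vmax[S]/(Km+[S]), Km = [S](Vmax − v)/v.
Km = 0.726 × (31.9 − 24.3) / 24.3 = 5.518/24.3 = 0.227 µM.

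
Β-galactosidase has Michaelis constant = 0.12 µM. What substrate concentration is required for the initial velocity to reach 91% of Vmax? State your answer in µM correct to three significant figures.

1.21 µM

v/Vmax = [S]/(Km+[S]) = 0.91, so [S] = Km·0.91/(1 − 0.91) = 0.12 × 10.11.
[S] = 1.21 µM.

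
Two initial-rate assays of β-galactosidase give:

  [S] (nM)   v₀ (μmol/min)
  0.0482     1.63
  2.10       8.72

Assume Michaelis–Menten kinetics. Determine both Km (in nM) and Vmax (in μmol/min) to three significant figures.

Km = 0.239 nM; Vmax = 9.71 μmol/min

In reciprocal form, 1/v = (Km/Vmax)·(1/[S]) + 1/Vmax. The two points give (1/[S], 1/v) = (20.75, 0.6135) and (0.4762, 0.1147).
Slope = (0.6135 − 0.1147)/(20.75 − 0.4762) = 0.02461; intercept = 0.6135 − 0.02461×20.75 = 0.1030.
Vmax = 1/intercept = 9.71 μmol/min; Km = slope × Vmax = 0.02461 × 9.71 = 0.239 nM.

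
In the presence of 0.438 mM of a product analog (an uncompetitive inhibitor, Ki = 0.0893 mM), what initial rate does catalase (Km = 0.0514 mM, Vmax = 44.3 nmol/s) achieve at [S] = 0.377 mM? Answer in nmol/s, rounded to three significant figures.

With α = 1 + [I]/Ki = 1 + 0.438/0.0893 = 5.905, the uncompetitive rate law is v = (Vmax/α)·[S] / (Km/α + [S]).
v = (44.3/5.905)×0.377 / (0.0514/5.905 + 0.377) = 2.828/0.3857 = 7.33 nmol/s.

7.33 nmol/s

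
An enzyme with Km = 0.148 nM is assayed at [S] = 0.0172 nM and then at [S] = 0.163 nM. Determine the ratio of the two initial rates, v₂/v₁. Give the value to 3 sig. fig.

Since Vmax cancels, v₂/v₁ = [S]₂(Km+[S]₁) / [S]₁(Km+[S]₂).
= 0.163×(0.148+0.0172) / (0.0172×(0.148+0.163)) = 0.02693/0.005349 = 5.03.

5.03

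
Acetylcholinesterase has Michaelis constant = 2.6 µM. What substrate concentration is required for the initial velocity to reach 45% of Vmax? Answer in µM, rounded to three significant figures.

2.13 µM

v/Vmax = [S]/(Km+[S]) = 0.45, so [S] = Km·0.45/(1 − 0.45) = 2.6 × 0.8182.
[S] = 2.13 µM.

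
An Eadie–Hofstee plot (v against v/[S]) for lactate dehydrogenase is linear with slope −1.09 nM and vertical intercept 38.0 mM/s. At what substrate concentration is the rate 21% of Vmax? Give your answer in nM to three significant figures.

0.290 nM

The Eadie–Hofstee slope gives Km = 1.09 nM (slope = −Km).
v/Vmax = [S]/(Km+[S]) = 0.21 ⇒ [S] = Km·0.21/(1−0.21) = 1.09 × 0.2658 = 0.290 nM.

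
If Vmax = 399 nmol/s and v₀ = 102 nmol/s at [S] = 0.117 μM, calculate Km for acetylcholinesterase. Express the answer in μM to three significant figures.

0.341 μM

From v = Vmax[S]/(Km+[S]), Km = [S](Vmax − v)/v.
Km = 0.117 × (399 − 102) / 102 = 34.75/102 = 0.341 μM.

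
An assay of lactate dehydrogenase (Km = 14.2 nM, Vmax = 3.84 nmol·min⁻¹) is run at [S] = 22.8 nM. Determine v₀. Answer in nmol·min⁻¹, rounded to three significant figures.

2.37 nmol·min⁻¹

[S]/(Km+[S]) = 22.8/37.00 = 0.6162, the fractional saturation.
v = 0.6162 × Vmax = 0.6162 × 3.84 = 2.37 nmol·min⁻¹.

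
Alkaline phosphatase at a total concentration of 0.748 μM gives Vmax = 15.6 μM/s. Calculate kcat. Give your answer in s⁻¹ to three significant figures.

20.9 s⁻¹

kcat = Vmax/[E]total = 15.6 μM/s / 0.748 μM = 20.9 s⁻¹.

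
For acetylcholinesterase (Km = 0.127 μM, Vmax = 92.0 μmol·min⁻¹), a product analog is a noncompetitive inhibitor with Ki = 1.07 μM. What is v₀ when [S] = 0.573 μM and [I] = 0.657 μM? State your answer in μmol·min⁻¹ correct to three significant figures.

46.7 μmol·min⁻¹

With α = 1 + [I]/Ki = 1 + 0.657/1.07 = 1.614, the noncompetitive rate law is v = (Vmax/α)·[S] / (Km + [S]).
v = (92.0/1.614)×0.573 / (0.127 + 0.573) = 32.66/0.7000 = 46.7 μmol·min⁻¹.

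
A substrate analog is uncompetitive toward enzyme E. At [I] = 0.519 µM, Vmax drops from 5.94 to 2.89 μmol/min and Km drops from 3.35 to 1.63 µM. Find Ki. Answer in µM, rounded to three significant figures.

0.492 µM

Uncompetitive: Vmax,app = Vmax/α (and Km,app = Km/α) with α = 1 + [I]/Ki.
α = Vmax/Vmax,app = 5.94/2.89 = 2.055.
Ki = [I]/(α − 1) = 0.519/1.055 = 0.492 µM.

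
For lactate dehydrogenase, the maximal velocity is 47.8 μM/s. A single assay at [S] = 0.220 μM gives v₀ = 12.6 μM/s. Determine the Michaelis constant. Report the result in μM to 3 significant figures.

v/Vmax = 12.6/47.8 = 0.2636 = [S]/(Km+[S]).
So Km + [S] = [S]/0.2636 = 0.8346 μM, giving Km = 0.8346 − 0.220 = 0.615 μM.

0.615 μM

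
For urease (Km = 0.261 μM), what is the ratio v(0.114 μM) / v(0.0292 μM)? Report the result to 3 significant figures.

3.02

The fractional saturations are [S]/(Km+[S]) = 0.0292/0.2902 = 0.1006 and 0.114/0.3750 = 0.3040.
v₂/v₁ is just their ratio: 0.3040/0.1006 = 3.02.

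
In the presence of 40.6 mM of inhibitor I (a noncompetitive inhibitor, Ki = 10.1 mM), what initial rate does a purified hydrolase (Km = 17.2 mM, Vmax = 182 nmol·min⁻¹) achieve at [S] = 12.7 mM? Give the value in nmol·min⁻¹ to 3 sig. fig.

α = 1 + [I]/Ki = 1 + 40.6/10.1 = 5.020.
For a noncompetitive inhibitor, Vmax is reduced to Vmax/α while Km is unchanged: Km,app = 17.2 mM, Vmax,app = 36.3 nmol·min⁻¹.
v = Vmax,app·[S]/(Km,app + [S]) = 36.3 × 12.7/(17.2 + 12.7) = 15.4 nmol·min⁻¹.

15.4 nmol·min⁻¹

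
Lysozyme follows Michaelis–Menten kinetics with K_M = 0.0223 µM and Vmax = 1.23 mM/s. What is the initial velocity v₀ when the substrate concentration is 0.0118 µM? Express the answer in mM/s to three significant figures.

0.426 mM/s

v = Vmax·[S]/(Km + [S]) = 1.23 × 0.0118 / (0.0223 + 0.0118)
  = 0.01451 / 0.03410 = 0.426 mM/s.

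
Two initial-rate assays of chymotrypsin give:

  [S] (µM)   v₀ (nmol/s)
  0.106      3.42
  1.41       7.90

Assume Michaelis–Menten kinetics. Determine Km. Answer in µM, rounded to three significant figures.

From v = Vmax[S]/(Km+[S]), each point gives Vmax = v(Km+[S])/[S].
Equating: 3.42(Km+0.106)/0.106 = 7.90(Km+1.41)/1.41.
32.26·Km + 3.42 = 5.603·Km + 7.90, so (32.26 − 5.603)·Km = 7.90 − 3.42.
Km = 4.480/26.66 = 0.168 µM; then Vmax = 3.42(0.168+0.106)/0.106 = 8.84 nmol/s.

0.168 µM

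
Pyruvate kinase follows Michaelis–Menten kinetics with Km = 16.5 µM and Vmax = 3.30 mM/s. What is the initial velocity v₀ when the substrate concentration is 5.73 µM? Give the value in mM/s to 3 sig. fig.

v = Vmax·[S]/(Km + [S]) = 3.30 × 5.73 / (16.5 + 5.73)
  = 18.91 / 22.23 = 0.851 mM/s.

0.851 mM/s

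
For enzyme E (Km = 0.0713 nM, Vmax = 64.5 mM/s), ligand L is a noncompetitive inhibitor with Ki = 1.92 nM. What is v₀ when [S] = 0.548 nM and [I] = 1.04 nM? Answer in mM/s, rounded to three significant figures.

α = 1 + [I]/Ki = 1 + 1.04/1.92 = 1.542.
For a noncompetitive inhibitor, Vmax is reduced to Vmax/α while Km is unchanged: Km,app = 0.0713 nM, Vmax,app = 41.8 mM/s.
v = Vmax,app·[S]/(Km,app + [S]) = 41.8 × 0.548/(0.0713 + 0.548) = 37.0 mM/s.

37.0 mM/s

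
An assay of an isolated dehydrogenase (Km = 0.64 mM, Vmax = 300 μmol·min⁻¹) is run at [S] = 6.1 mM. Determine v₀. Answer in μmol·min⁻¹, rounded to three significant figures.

[S]/(Km+[S]) = 6.1/6.740 = 0.9050, the fractional saturation.
v = 0.9050 × Vmax = 0.9050 × 300 = 272 μmol·min⁻¹.

272 μmol·min⁻¹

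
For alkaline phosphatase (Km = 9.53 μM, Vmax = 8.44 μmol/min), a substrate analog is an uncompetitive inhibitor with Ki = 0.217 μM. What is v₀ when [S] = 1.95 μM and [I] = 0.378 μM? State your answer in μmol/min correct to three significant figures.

1.11 μmol/min

With α = 1 + [I]/Ki = 1 + 0.378/0.217 = 2.742, the uncompetitive rate law is v = (Vmax/α)·[S] / (Km/α + [S]).
v = (8.44/2.742)×1.95 / (9.53/2.742 + 1.95) = 6.002/5.426 = 1.11 μmol/min.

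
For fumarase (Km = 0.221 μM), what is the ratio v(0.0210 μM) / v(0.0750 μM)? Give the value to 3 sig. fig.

Since Vmax cancels, v₂/v₁ = [S]₂(Km+[S]₁) / [S]₁(Km+[S]₂).
= 0.0210×(0.221+0.0750) / (0.0750×(0.221+0.0210)) = 0.006216/0.01815 = 0.342.

0.342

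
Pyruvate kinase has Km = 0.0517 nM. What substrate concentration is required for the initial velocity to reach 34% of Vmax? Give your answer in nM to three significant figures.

0.0266 nM

v/Vmax = [S]/(Km+[S]) = 0.34, so [S] = Km·0.34/(1 − 0.34) = 0.0517 × 0.5152.
[S] = 0.0266 nM.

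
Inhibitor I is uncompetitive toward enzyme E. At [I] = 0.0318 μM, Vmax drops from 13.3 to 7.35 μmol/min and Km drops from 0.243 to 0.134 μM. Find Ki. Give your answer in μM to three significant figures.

Uncompetitive: Vmax,app = Vmax/α (and Km,app = Km/α) with α = 1 + [I]/Ki.
α = Vmax/Vmax,app = 13.3/7.35 = 1.810.
Since α = 1 + [I]/Ki, [I]/Ki = 1.810 − 1 = 0.8095 and Ki = 0.0318/0.8095 = 0.0393 μM.

0.0393 μM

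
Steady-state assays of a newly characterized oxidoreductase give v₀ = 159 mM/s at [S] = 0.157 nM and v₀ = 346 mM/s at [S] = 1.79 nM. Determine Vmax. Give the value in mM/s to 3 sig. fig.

390 mM/s

In reciprocal form, 1/v = (Km/Vmax)·(1/[S]) + 1/Vmax. The two points give (1/[S], 1/v) = (6.369, 0.006289) and (0.5587, 0.002890).
Slope = (0.006289 − 0.002890)/(6.369 − 0.5587) = 0.0005850; intercept = 0.006289 − 0.0005850×6.369 = 0.002563.
Vmax = 1/intercept = 390 mM/s; Km = slope × Vmax = 0.0005850 × 390 = 0.228 nM.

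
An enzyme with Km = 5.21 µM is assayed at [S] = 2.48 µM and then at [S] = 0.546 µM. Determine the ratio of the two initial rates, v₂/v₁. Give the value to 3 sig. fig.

0.294

Since Vmax cancels, v₂/v₁ = [S]₂(Km+[S]₁) / [S]₁(Km+[S]₂).
= 0.546×(5.21+2.48) / (2.48×(5.21+0.546)) = 4.199/14.27 = 0.294.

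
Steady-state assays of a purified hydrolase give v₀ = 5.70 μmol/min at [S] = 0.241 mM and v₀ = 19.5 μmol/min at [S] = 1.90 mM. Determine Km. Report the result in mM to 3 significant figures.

1.03 mM

In reciprocal form, 1/v = (Km/Vmax)·(1/[S]) + 1/Vmax. The two points give (1/[S], 1/v) = (4.149, 0.1754) and (0.5263, 0.05128).
Slope = (0.1754 − 0.05128)/(4.149 − 0.5263) = 0.03427; intercept = 0.1754 − 0.03427×4.149 = 0.03325.
Vmax = 1/intercept = 30.1 μmol/min; Km = slope × Vmax = 0.03427 × 30.1 = 1.03 mM.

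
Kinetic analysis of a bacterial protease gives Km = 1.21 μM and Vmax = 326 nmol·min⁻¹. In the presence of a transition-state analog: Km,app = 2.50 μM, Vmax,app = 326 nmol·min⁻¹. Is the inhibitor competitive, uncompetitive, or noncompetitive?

Km increases (1.21 → 2.50 μM) while Vmax is unchanged — the hallmark of competitive inhibition.

competitive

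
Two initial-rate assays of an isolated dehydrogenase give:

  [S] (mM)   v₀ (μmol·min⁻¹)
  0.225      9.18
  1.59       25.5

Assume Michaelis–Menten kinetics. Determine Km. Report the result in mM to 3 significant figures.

From v = Vmax[S]/(Km+[S]), each point gives Vmax = v(Km+[S])/[S].
Equating: 9.18(Km+0.225)/0.225 = 25.5(Km+1.59)/1.59.
40.80·Km + 9.18 = 16.04·Km + 25.5, so (40.80 − 16.04)·Km = 25.5 − 9.18.
Km = 16.32/24.76 = 0.659 mM; then Vmax = 9.18(0.659+0.225)/0.225 = 36.1 μmol·min⁻¹.

0.659 mM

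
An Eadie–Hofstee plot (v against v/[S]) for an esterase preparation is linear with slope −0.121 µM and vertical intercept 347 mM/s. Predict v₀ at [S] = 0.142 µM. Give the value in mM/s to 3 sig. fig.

In the Eadie–Hofstee form v = Vmax − Km·(v/[S]), the slope is −Km and the intercept is Vmax, so Km = 0.121 µM and Vmax = 347 mM/s.
v = 347 × 0.142/(0.121 + 0.142) = 187 mM/s.

187 mM/s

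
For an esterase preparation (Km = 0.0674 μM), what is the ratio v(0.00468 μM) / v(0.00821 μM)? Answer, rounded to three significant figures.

0.598

The fractional saturations are [S]/(Km+[S]) = 0.00821/0.07561 = 0.1086 and 0.00468/0.07208 = 0.06493.
v₂/v₁ is just their ratio: 0.06493/0.1086 = 0.598.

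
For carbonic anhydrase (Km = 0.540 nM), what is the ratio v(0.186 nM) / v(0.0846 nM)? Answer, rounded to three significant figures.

The fractional saturations are [S]/(Km+[S]) = 0.0846/0.6246 = 0.1354 and 0.186/0.7260 = 0.2562.
v₂/v₁ is just their ratio: 0.2562/0.1354 = 1.89.

1.89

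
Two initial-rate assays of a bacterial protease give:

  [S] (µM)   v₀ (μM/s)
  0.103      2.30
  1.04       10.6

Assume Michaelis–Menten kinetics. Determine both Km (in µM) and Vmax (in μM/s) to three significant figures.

Km = 0.684 µM; Vmax = 17.6 μM/s

From v = Vmax[S]/(Km+[S]), each point gives Vmax = v(Km+[S])/[S].
Equating: 2.30(Km+0.103)/0.103 = 10.6(Km+1.04)/1.04.
22.33·Km + 2.30 = 10.19·Km + 10.6, so (22.33 − 10.19)·Km = 10.6 − 2.30.
Km = 8.300/12.14 = 0.684 µM; then Vmax = 2.30(0.684+0.103)/0.103 = 17.6 μM/s.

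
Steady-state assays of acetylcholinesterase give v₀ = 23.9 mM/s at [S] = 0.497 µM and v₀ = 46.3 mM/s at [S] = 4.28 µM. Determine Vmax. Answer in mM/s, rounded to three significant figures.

52.8 mM/s

From v = Vmax[S]/(Km+[S]), each point gives Vmax = v(Km+[S])/[S].
Equating: 23.9(Km+0.497)/0.497 = 46.3(Km+4.28)/4.28.
48.09·Km + 23.9 = 10.82·Km + 46.3, so (48.09 − 10.82)·Km = 46.3 − 23.9.
Km = 22.40/37.27 = 0.601 µM; then Vmax = 23.9(0.601+0.497)/0.497 = 52.8 mM/s.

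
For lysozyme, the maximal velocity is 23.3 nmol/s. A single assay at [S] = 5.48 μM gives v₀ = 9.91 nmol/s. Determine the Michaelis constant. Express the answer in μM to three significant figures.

7.40 μM

v/Vmax = 9.91/23.3 = 0.4253 = [S]/(Km+[S]).
So Km + [S] = [S]/0.4253 = 12.88 μM, giving Km = 12.88 − 5.48 = 7.40 μM.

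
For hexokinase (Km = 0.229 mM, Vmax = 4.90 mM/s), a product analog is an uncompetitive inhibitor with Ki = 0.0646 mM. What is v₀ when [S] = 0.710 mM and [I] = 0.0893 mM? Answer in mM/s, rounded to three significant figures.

α = 1 + [I]/Ki = 1 + 0.0893/0.0646 = 2.382.
For an uncompetitive inhibitor, both parameters are divided by α, giving Vmax/α and Km/α: Km,app = 0.0961 mM, Vmax,app = 2.06 mM/s.
v = Vmax,app·[S]/(Km,app + [S]) = 2.06 × 0.710/(0.0961 + 0.710) = 1.81 mM/s.

1.81 mM/s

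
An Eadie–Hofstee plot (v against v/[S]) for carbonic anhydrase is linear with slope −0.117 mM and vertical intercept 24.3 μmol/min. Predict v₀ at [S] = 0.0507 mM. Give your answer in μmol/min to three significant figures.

7.35 μmol/min

In the Eadie–Hofstee form v = Vmax − Km·(v/[S]), the slope is −Km and the intercept is Vmax, so Km = 0.117 mM and Vmax = 24.3 μmol/min.
v = 24.3 × 0.0507/(0.117 + 0.0507) = 7.35 μmol/min.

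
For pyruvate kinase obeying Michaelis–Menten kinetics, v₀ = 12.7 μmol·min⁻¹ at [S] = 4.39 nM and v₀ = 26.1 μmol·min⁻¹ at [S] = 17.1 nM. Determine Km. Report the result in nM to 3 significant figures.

9.81 nM

In reciprocal form, 1/v = (Km/Vmax)·(1/[S]) + 1/Vmax. The two points give (1/[S], 1/v) = (0.2278, 0.07874) and (0.05848, 0.03831).
Slope = (0.07874 − 0.03831)/(0.2278 − 0.05848) = 0.2388; intercept = 0.07874 − 0.2388×0.2278 = 0.02435.
Vmax = 1/intercept = 41.1 μmol·min⁻¹; Km = slope × Vmax = 0.2388 × 41.1 = 9.81 nM.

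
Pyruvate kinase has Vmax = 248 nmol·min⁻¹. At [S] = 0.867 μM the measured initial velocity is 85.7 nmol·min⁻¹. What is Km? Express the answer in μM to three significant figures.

v/Vmax = 85.7/248 = 0.3456 = [S]/(Km+[S]).
So Km + [S] = [S]/0.3456 = 2.509 μM, giving Km = 2.509 − 0.867 = 1.64 μM.

1.64 μM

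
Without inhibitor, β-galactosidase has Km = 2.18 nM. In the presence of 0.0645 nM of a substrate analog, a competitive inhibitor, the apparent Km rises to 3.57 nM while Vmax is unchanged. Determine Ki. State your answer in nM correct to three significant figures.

Competitive: Km,app = α·Km with α = 1 + [I]/Ki.
α = Km,app/Km = 3.57/2.18 = 1.638.
Ki = [I]/(α − 1) = 0.0645/0.6376 = 0.101 nM.

0.101 nM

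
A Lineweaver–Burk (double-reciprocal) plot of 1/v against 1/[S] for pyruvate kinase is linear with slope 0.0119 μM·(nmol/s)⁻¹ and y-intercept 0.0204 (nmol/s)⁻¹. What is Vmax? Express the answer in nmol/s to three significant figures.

The y-intercept of a Lineweaver–Burk plot equals 1/Vmax, so Vmax = 1/0.0204 = 49.0 nmol/s.

49.0 nmol/s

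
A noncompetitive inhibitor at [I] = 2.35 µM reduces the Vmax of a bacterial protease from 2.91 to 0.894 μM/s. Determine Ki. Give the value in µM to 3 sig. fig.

Noncompetitive: Vmax,app = Vmax/α with α = 1 + [I]/Ki.
α = Vmax/Vmax,app = 2.91/0.894 = 3.255.
Since α = 1 + [I]/Ki, [I]/Ki = 3.255 − 1 = 2.255 and Ki = 2.35/2.255 = 1.04 µM.

1.04 µM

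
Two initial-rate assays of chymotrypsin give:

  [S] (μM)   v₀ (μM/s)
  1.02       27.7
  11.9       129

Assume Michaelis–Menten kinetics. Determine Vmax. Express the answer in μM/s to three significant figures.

From v = Vmax[S]/(Km+[S]), each point gives Vmax = v(Km+[S])/[S].
Equating: 27.7(Km+1.02)/1.02 = 129(Km+11.9)/11.9.
27.16·Km + 27.7 = 10.84·Km + 129, so (27.16 − 10.84)·Km = 129 − 27.7.
Km = 101.3/16.32 = 6.21 μM; then Vmax = 27.7(6.21+1.02)/1.02 = 196 μM/s.

196 μM/s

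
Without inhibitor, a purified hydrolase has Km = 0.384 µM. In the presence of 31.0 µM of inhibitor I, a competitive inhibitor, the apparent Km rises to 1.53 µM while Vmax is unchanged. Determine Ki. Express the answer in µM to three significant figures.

Competitive: Km,app = α·Km with α = 1 + [I]/Ki.
α = Km,app/Km = 1.53/0.384 = 3.984.
Since α = 1 + [I]/Ki, [I]/Ki = 3.984 − 1 = 2.984 and Ki = 31.0/2.984 = 10.4 µM.

10.4 µM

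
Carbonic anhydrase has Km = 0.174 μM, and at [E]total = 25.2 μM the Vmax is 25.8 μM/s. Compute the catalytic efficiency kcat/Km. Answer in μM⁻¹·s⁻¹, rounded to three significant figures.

5.88 μM⁻¹·s⁻¹

kcat = Vmax/[E]total = 25.8/25.2 = 1.02 s⁻¹.
kcat/Km = 1.02/0.174 = 5.88 μM⁻¹·s⁻¹.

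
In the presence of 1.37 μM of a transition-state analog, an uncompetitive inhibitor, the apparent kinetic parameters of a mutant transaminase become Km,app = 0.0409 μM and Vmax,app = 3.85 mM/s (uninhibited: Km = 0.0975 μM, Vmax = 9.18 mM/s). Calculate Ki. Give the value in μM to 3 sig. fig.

0.990 μM

Uncompetitive: Vmax,app = Vmax/α (and Km,app = Km/α) with α = 1 + [I]/Ki.
α = Vmax/Vmax,app = 9.18/3.85 = 2.384.
Since α = 1 + [I]/Ki, [I]/Ki = 2.384 − 1 = 1.384 and Ki = 1.37/1.384 = 0.990 μM.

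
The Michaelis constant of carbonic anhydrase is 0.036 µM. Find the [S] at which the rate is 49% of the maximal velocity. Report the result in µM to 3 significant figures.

v/Vmax = [S]/(Km+[S]) = 0.49, so [S] = Km·0.49/(1 − 0.49) = 0.036 × 0.9608.
[S] = 0.0346 µM.

0.0346 µM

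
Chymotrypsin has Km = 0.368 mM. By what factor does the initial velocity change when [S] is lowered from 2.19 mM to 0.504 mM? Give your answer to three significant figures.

The fractional saturations are [S]/(Km+[S]) = 2.19/2.558 = 0.8561 and 0.504/0.8720 = 0.5780.
v₂/v₁ is just their ratio: 0.5780/0.8561 = 0.675.

0.675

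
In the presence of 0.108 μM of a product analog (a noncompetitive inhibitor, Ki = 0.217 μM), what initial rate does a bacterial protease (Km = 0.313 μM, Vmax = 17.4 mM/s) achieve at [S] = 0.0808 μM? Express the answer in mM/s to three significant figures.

2.38 mM/s

With α = 1 + [I]/Ki = 1 + 0.108/0.217 = 1.498, the noncompetitive rate law is v = (Vmax/α)·[S] / (Km + [S]).
v = (17.4/1.498)×0.0808 / (0.313 + 0.0808) = 0.9387/0.3938 = 2.38 mM/s.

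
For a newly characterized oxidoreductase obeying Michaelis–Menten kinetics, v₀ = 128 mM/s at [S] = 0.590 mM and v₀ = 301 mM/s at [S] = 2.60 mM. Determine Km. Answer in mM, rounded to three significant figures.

1.71 mM

From v = Vmax[S]/(Km+[S]), each point gives Vmax = v(Km+[S])/[S].
Equating: 128(Km+0.590)/0.590 = 301(Km+2.60)/2.60.
216.9·Km + 128 = 115.8·Km + 301, so (216.9 − 115.8)·Km = 301 − 128.
Km = 173.0/101.2 = 1.71 mM; then Vmax = 128(1.71+0.590)/0.590 = 499 mM/s.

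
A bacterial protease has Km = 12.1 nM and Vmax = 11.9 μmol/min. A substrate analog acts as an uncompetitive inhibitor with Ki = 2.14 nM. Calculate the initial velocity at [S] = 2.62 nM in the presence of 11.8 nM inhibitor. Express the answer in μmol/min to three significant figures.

With α = 1 + [I]/Ki = 1 + 11.8/2.14 = 6.514, the uncompetitive rate law is v = (Vmax/α)·[S] / (Km/α + [S]).
v = (11.9/6.514)×2.62 / (12.1/6.514 + 2.62) = 4.786/4.478 = 1.07 μmol/min.

1.07 μmol/min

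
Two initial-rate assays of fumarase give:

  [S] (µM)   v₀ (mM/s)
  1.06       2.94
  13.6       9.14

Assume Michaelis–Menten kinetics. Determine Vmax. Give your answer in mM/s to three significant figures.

11.1 mM/s

From v = Vmax[S]/(Km+[S]), each point gives Vmax = v(Km+[S])/[S].
Equating: 2.94(Km+1.06)/1.06 = 9.14(Km+13.6)/13.6.
2.774·Km + 2.94 = 0.6721·Km + 9.14, so (2.774 − 0.6721)·Km = 9.14 − 2.94.
Km = 6.200/2.102 = 2.95 µM; then Vmax = 2.94(2.95+1.06)/1.06 = 11.1 mM/s.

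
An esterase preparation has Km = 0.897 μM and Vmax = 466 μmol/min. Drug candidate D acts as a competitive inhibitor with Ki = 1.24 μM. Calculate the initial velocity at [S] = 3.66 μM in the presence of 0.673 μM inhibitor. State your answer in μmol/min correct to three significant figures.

338 μmol/min

α = 1 + [I]/Ki = 1 + 0.673/1.24 = 1.543.
For a competitive inhibitor, Vmax is unchanged and the apparent Km becomes α·Km: Km,app = 1.38 μM, Vmax,app = 466 μmol/min.
v = Vmax,app·[S]/(Km,app + [S]) = 466 × 3.66/(1.38 + 3.66) = 338 μmol/min.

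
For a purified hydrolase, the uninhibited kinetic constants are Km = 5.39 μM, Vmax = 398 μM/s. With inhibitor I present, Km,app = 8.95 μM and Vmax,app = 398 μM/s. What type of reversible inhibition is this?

Km increases (5.39 → 8.95 μM) while Vmax is unchanged — the hallmark of competitive inhibition.

competitive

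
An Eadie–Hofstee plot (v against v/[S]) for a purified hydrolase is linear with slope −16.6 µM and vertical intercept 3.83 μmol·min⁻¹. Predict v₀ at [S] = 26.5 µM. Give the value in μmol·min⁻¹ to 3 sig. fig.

In the Eadie–Hofstee form v = Vmax − Km·(v/[S]), the slope is −Km and the intercept is Vmax, so Km = 16.6 µM and Vmax = 3.83 μmol·min⁻¹.
v = 3.83 × 26.5/(16.6 + 26.5) = 2.35 μmol·min⁻¹.

2.35 μmol·min⁻¹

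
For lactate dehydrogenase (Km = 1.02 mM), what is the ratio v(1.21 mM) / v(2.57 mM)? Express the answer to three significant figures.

0.758

Since Vmax cancels, v₂/v₁ = [S]₂(Km+[S]₁) / [S]₁(Km+[S]₂).
= 1.21×(1.02+2.57) / (2.57×(1.02+1.21)) = 4.344/5.731 = 0.758.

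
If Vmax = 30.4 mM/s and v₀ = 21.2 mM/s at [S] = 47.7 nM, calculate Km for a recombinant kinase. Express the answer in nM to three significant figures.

20.7 nM

From v = Vmax[S]/(Km+[S]), Km = [S](Vmax − v)/v.
Km = 47.7 × (30.4 − 21.2) / 21.2 = 438.8/21.2 = 20.7 nM.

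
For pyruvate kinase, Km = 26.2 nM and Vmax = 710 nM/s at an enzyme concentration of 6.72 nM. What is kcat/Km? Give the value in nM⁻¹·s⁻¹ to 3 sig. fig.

4.03 nM⁻¹·s⁻¹

kcat = Vmax/[E]total = 710/6.72 = 106 s⁻¹.
kcat/Km = 106/26.2 = 4.03 nM⁻¹·s⁻¹.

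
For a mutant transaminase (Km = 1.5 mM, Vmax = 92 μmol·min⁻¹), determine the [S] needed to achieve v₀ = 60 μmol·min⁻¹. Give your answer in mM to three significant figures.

2.81 mM

The required fractional saturation is v/Vmax = 60/92 = 0.6522.
Then [S]/(Km+[S]) = 0.6522 ⇒ [S] = 1.5 × 0.6522/(1 − 0.6522) = 2.81 mM.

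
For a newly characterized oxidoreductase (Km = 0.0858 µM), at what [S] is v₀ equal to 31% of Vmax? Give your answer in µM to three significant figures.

v/Vmax = [S]/(Km+[S]) = 0.31, so [S] = Km·0.31/(1 − 0.31) = 0.0858 × 0.4493.
[S] = 0.0385 µM.

0.0385 µM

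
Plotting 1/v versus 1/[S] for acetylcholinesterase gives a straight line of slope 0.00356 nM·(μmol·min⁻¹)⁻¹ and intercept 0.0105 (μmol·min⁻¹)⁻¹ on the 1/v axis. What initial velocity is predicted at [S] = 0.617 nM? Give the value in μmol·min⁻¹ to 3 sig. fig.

61.5 μmol·min⁻¹

The y-intercept is 1/Vmax, so Vmax = 1/0.0105 = 95.2 μmol·min⁻¹.
The slope is Km/Vmax, so Km = 0.00356 × 95.2 = 0.339 nM.
Then v = 95.2 × 0.617/(0.339 + 0.617) = 61.5 μmol·min⁻¹.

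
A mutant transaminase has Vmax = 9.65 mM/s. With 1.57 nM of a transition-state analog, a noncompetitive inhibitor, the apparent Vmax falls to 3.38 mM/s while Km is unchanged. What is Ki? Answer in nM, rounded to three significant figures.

0.846 nM

Noncompetitive: Vmax,app = Vmax/α with α = 1 + [I]/Ki.
α = Vmax/Vmax,app = 9.65/3.38 = 2.855.
Ki = [I]/(α − 1) = 1.57/1.855 = 0.846 nM.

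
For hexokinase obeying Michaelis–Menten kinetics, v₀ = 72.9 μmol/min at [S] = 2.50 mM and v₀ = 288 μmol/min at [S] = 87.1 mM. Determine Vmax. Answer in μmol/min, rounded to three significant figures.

316 μmol/min

In reciprocal form, 1/v = (Km/Vmax)·(1/[S]) + 1/Vmax. The two points give (1/[S], 1/v) = (0.4000, 0.01372) and (0.01148, 0.003472).
Slope = (0.01372 − 0.003472)/(0.4000 − 0.01148) = 0.02637; intercept = 0.01372 − 0.02637×0.4000 = 0.003169.
Vmax = 1/intercept = 316 μmol/min; Km = slope × Vmax = 0.02637 × 316 = 8.32 mM.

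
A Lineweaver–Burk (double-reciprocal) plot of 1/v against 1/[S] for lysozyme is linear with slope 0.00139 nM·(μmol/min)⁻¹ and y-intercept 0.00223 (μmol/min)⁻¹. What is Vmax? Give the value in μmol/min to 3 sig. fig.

The y-intercept of a Lineweaver–Burk plot equals 1/Vmax, so Vmax = 1/0.00223 = 448 μmol/min.

448 μmol/min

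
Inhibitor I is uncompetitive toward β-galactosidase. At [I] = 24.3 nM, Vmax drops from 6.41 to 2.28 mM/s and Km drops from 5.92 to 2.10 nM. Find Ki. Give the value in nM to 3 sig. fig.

Uncompetitive: Vmax,app = Vmax/α (and Km,app = Km/α) with α = 1 + [I]/Ki.
α = Vmax/Vmax,app = 6.41/2.28 = 2.811.
Ki = [I]/(α − 1) = 24.3/1.811 = 13.4 nM.

13.4 nM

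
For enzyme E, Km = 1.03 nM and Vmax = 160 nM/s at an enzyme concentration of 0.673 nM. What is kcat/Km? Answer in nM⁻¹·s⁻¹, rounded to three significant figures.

231 nM⁻¹·s⁻¹

kcat = Vmax/[E]total = 160/0.673 = 238 s⁻¹.
kcat/Km = 238/1.03 = 231 nM⁻¹·s⁻¹.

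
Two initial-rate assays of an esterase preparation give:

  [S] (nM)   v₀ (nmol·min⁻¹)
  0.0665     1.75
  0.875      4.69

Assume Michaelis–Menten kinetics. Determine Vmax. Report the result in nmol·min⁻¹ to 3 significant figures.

5.44 nmol·min⁻¹

From v = Vmax[S]/(Km+[S]), each point gives Vmax = v(Km+[S])/[S].
Equating: 1.75(Km+0.0665)/0.0665 = 4.69(Km+0.875)/0.875.
26.32·Km + 1.75 = 5.360·Km + 4.69, so (26.32 − 5.360)·Km = 4.69 − 1.75.
Km = 2.940/20.96 = 0.140 nM; then Vmax = 1.75(0.140+0.0665)/0.0665 = 5.44 nmol·min⁻¹.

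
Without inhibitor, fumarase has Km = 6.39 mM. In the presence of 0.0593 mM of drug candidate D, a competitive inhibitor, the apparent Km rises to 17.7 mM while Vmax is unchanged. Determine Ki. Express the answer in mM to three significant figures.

Competitive: Km,app = α·Km with α = 1 + [I]/Ki.
α = Km,app/Km = 17.7/6.39 = 2.770.
Ki = [I]/(α − 1) = 0.0593/1.770 = 0.0335 mM.

0.0335 mM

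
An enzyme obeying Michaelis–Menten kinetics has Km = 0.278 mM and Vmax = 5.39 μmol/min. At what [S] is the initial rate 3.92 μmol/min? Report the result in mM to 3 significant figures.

Rearranging v = Vmax[S]/(Km+[S]) gives [S] = Km·v/(Vmax − v).
[S] = 0.278 × 3.92 / (5.39 − 3.92) = 1.090/1.470 = 0.741 mM.

0.741 mM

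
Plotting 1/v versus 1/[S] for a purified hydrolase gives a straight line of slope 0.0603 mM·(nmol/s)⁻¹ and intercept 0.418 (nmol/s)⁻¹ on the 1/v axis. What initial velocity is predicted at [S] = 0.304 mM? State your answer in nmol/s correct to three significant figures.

1.62 nmol/s

The y-intercept is 1/Vmax, so Vmax = 1/0.418 = 2.39 nmol/s.
The slope is Km/Vmax, so Km = 0.0603 × 2.39 = 0.144 mM.
Then v = 2.39 × 0.304/(0.144 + 0.304) = 1.62 nmol/s.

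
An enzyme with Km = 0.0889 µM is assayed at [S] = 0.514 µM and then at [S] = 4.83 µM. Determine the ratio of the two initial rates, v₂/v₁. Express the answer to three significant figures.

The fractional saturations are [S]/(Km+[S]) = 0.514/0.6029 = 0.8525 and 4.83/4.919 = 0.9819.
v₂/v₁ is just their ratio: 0.9819/0.8525 = 1.15.

1.15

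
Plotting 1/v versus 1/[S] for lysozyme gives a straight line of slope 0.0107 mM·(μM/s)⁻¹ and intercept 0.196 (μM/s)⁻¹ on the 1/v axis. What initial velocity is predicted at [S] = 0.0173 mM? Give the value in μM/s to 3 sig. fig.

The y-intercept is 1/Vmax, so Vmax = 1/0.196 = 5.10 μM/s.
The slope is Km/Vmax, so Km = 0.0107 × 5.10 = 0.0546 mM.
Then v = 5.10 × 0.0173/(0.0546 + 0.0173) = 1.23 μM/s.

1.23 μM/s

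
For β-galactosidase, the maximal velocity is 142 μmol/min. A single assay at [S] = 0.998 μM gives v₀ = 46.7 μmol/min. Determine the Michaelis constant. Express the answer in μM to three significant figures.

2.04 μM

v/Vmax = 46.7/142 = 0.3289 = [S]/(Km+[S]).
So Km + [S] = [S]/0.3289 = 3.035 μM, giving Km = 3.035 − 0.998 = 2.04 μM.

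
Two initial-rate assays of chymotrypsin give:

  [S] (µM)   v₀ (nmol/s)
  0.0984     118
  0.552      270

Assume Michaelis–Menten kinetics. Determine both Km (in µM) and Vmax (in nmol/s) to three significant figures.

From v = Vmax[S]/(Km+[S]), each point gives Vmax = v(Km+[S])/[S].
Equating: 118(Km+0.0984)/0.0984 = 270(Km+0.552)/0.552.
1199·Km + 118 = 489.1·Km + 270, so (1199 − 489.1)·Km = 270 − 118.
Km = 152.0/710.1 = 0.214 µM; then Vmax = 118(0.214+0.0984)/0.0984 = 375 nmol/s.

Km = 0.214 µM; Vmax = 375 nmol/s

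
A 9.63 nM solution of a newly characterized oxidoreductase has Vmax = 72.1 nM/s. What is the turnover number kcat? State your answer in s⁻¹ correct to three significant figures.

kcat = Vmax/[E]total = 72.1 nM/s / 9.63 nM = 7.49 s⁻¹.

7.49 s⁻¹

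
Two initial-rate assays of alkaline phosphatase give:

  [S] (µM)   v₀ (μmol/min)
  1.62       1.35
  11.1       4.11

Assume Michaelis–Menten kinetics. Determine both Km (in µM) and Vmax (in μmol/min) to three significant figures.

Km = 5.96 µM; Vmax = 6.32 μmol/min

From v = Vmax[S]/(Km+[S]), each point gives Vmax = v(Km+[S])/[S].
Equating: 1.35(Km+1.62)/1.62 = 4.11(Km+11.1)/11.1.
0.8333·Km + 1.35 = 0.3703·Km + 4.11, so (0.8333 − 0.3703)·Km = 4.11 − 1.35.
Km = 2.760/0.4631 = 5.96 µM; then Vmax = 1.35(5.96+1.62)/1.62 = 6.32 μmol/min.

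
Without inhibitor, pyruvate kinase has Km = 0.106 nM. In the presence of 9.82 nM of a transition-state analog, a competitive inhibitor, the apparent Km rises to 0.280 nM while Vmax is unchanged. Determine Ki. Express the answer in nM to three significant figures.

5.98 nM

Competitive: Km,app = α·Km with α = 1 + [I]/Ki.
α = Km,app/Km = 0.280/0.106 = 2.642.
Ki = [I]/(α − 1) = 9.82/1.642 = 5.98 nM.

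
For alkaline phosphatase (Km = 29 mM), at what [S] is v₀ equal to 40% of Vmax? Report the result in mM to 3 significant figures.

v/Vmax = [S]/(Km+[S]) = 0.4, so [S] = Km·0.4/(1 − 0.4) = 29 × 0.6667.
[S] = 19.3 mM.

19.3 mM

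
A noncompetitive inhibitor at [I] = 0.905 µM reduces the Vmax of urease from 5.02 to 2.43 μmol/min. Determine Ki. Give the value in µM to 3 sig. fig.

0.849 µM

Noncompetitive: Vmax,app = Vmax/α with α = 1 + [I]/Ki.
α = Vmax/Vmax,app = 5.02/2.43 = 2.066.
Ki = [I]/(α − 1) = 0.905/1.066 = 0.849 µM.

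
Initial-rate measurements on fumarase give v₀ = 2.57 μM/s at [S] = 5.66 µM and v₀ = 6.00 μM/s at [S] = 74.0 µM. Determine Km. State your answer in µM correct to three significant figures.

From v = Vmax[S]/(Km+[S]), each point gives Vmax = v(Km+[S])/[S].
Equating: 2.57(Km+5.66)/5.66 = 6.00(Km+74.0)/74.0.
0.4541·Km + 2.57 = 0.08108·Km + 6.00, so (0.4541 − 0.08108)·Km = 6.00 − 2.57.
Km = 3.430/0.3730 = 9.20 µM; then Vmax = 2.57(9.20+5.66)/5.66 = 6.75 μM/s.

9.20 µM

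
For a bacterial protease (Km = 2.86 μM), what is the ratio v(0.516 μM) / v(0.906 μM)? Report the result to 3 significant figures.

0.635

Since Vmax cancels, v₂/v₁ = [S]₂(Km+[S]₁) / [S]₁(Km+[S]₂).
= 0.516×(2.86+0.906) / (0.906×(2.86+0.516)) = 1.943/3.059 = 0.635.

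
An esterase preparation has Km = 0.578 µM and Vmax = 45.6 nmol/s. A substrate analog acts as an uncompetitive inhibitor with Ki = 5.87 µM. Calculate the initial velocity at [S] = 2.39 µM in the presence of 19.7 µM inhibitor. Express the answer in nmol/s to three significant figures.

With α = 1 + [I]/Ki = 1 + 19.7/5.87 = 4.356, the uncompetitive rate law is v = (Vmax/α)·[S] / (Km/α + [S]).
v = (45.6/4.356)×2.39 / (0.578/4.356 + 2.39) = 25.02/2.523 = 9.92 nmol/s.

9.92 nmol/s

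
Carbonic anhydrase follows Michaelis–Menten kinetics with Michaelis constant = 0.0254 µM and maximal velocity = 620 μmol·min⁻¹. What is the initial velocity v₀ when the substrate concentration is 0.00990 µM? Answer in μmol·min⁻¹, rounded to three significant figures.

v = Vmax·[S]/(Km + [S]) = 620 × 0.00990 / (0.0254 + 0.00990)
  = 6.138 / 0.03530 = 174 μmol·min⁻¹.

174 μmol·min⁻¹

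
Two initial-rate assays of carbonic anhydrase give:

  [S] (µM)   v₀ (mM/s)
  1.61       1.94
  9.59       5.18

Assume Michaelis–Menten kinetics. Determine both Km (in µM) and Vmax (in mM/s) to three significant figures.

From v = Vmax[S]/(Km+[S]), each point gives Vmax = v(Km+[S])/[S].
Equating: 1.94(Km+1.61)/1.61 = 5.18(Km+9.59)/9.59.
1.205·Km + 1.94 = 0.5401·Km + 5.18, so (1.205 − 0.5401)·Km = 5.18 − 1.94.
Km = 3.240/0.6648 = 4.87 µM; then Vmax = 1.94(4.87+1.61)/1.61 = 7.81 mM/s.

Km = 4.87 µM; Vmax = 7.81 mM/s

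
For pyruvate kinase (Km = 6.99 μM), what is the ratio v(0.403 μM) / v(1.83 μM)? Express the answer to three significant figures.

0.263

The fractional saturations are [S]/(Km+[S]) = 1.83/8.820 = 0.2075 and 0.403/7.393 = 0.05451.
v₂/v₁ is just their ratio: 0.05451/0.2075 = 0.263.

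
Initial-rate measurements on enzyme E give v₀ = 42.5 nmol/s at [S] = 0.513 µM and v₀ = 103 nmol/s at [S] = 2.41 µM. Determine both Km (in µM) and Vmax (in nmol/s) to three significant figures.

In reciprocal form, 1/v = (Km/Vmax)·(1/[S]) + 1/Vmax. The two points give (1/[S], 1/v) = (1.949, 0.02353) and (0.4149, 0.009709).
Slope = (0.02353 − 0.009709)/(1.949 − 0.4149) = 0.009007; intercept = 0.02353 − 0.009007×1.949 = 0.005971.
Vmax = 1/intercept = 167 nmol/s; Km = slope × Vmax = 0.009007 × 167 = 1.51 µM.

Km = 1.51 µM; Vmax = 167 nmol/s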